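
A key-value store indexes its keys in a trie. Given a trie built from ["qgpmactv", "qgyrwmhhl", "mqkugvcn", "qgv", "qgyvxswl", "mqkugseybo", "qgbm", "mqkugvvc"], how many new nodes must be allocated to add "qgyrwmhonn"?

3

"qgyrwmh" is already a path in the trie; the remaining "onn" must be added.
So 10 − 7 = 3 new nodes.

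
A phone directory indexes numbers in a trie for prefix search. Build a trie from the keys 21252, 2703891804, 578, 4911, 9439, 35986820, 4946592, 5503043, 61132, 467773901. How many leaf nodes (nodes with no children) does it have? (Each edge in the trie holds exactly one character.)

A leaf is a node with no children — equivalently, the end of a word that is not a proper prefix of any other stored word.
Those words: "21252", "2703891804", "35986820", "467773901", "4911", "4946592", "5503043", "578", "61132", "9439"
Leaf count: 10

10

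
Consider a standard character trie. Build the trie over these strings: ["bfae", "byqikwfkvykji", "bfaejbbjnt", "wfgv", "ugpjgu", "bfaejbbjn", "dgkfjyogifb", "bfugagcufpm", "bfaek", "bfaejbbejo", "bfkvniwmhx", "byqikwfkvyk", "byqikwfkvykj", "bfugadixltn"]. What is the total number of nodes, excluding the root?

70

Insert word by word; a character creates a node only if that edge doesn't already exist:
  "bfae" → 4 new (b, f, a, e)
  "byqikwfkvykji" → prefix "b" already present; 12 new (y, q, i, k, w, f, k, v, y, k, j, i)
  "bfaejbbjnt" → prefix "bfae" already present; 6 new (j, b, b, j, n, t)
  "wfgv" → 4 new (w, f, g, v)
  "ugpjgu" → 6 new (u, g, p, j, g, u)
  "bfaejbbjn" → prefix "bfaejbbjn" already present; 0 new (none)
  "dgkfjyogifb" → 11 new (d, g, k, f, j, y, o, g, i, f, b)
  "bfugagcufpm" → prefix "bf" already present; 9 new (u, g, a, g, c, u, f, p, m)
  "bfaek" → prefix "bfae" already present; 1 new (k)
  "bfaejbbejo" → prefix "bfaejbb" already present; 3 new (e, j, o)
  "bfkvniwmhx" → prefix "bf" already present; 8 new (k, v, n, i, w, m, h, x)
  "byqikwfkvyk" → prefix "byqikwfkvyk" already present; 0 new (none)
  "byqikwfkvykj" → prefix "byqikwfkvykj" already present; 0 new (none)
  "bfugadixltn" → prefix "bfuga" already present; 6 new (d, i, x, l, t, n)
Total nodes = 4 + 12 + 6 + 4 + 6 + 0 + 11 + 9 + 1 + 3 + 8 + 0 + 0 + 6 = 70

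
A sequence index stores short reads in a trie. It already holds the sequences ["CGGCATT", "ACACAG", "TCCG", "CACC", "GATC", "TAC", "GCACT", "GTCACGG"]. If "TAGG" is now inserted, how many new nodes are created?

"TA" is already a path in the trie; the remaining "GG" must be added.
So 4 − 2 = 2 new nodes.

2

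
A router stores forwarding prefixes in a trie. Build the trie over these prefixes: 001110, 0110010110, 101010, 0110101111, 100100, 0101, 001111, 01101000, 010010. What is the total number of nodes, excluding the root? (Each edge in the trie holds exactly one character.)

39

Trace insertions, counting only characters that open a new branch:
  "001110" → 6 new (0, 0, 1, 1, 1, 0)
  "0110010110" → prefix "0" already present; 9 new (1, 1, 0, 0, 1, 0, 1, 1, 0)
  "101010" → 6 new (1, 0, 1, 0, 1, 0)
  "0110101111" → prefix "0110" already present; 6 new (1, 0, 1, 1, 1, 1)
  "100100" → prefix "10" already present; 4 new (0, 1, 0, 0)
  "0101" → prefix "01" already present; 2 new (0, 1)
  "001111" → prefix "00111" already present; 1 new (1)
  "01101000" → prefix "011010" already present; 2 new (0, 0)
  "010010" → prefix "010" already present; 3 new (0, 1, 0)
Total nodes = 6 + 9 + 6 + 6 + 4 + 2 + 1 + 2 + 3 = 39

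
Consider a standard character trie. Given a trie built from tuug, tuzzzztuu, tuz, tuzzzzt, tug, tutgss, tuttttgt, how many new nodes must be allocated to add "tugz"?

"tug" is already a path in the trie; the remaining "z" must be added.
Each of the 1 remaining characters creates one node.

1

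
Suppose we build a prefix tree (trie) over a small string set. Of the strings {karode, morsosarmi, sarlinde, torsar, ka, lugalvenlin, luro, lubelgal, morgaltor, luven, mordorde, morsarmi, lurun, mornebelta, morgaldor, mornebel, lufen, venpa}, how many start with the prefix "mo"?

Traverse to the node for "mo", then collect every word in that subtree.
Words under "mo": mordorde, morgaldor, morgaltor, mornebel, mornebelta, morsarmi, morsosarmi
Count: 7

7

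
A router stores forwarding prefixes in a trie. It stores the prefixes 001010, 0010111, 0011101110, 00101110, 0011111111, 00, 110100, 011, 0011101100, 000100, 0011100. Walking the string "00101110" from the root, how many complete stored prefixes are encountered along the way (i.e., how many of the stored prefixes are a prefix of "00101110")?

Traverse "00101110" character by character; count nodes along the way that are marked as word ends.
Prefixes of the query that are stored words: "00", "0010111", "00101110"
Count: 3

3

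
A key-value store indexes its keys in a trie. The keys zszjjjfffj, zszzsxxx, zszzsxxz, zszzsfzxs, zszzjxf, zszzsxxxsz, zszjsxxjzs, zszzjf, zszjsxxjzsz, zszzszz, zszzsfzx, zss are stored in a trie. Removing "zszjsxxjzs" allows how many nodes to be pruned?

A node on "zszjsxxjzs"'s path can go only if nothing else ends at it or branches off below it.
Every node on "zszjsxxjzs" is still needed (e.g. by "zszjsxxjzsz"), so nothing is freed.
Nodes removed: 0

0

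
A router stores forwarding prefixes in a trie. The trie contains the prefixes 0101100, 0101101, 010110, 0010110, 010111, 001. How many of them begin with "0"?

6

Walk to "0"; the words in its subtree are exactly those with that prefix.
Matches: "001", "0010110", "010110", "0101100", "0101101", "010111"
Count: 6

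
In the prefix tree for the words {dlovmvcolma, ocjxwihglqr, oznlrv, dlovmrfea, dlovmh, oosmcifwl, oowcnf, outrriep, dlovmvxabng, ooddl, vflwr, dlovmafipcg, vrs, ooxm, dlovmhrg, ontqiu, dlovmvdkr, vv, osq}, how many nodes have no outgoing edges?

Leaves are exactly the stored words that no other stored word extends.
Those words: "dlovmafipcg", "dlovmhrg", "dlovmrfea", "dlovmvcolma", "dlovmvdkr", "dlovmvxabng", "ocjxwihglqr", "ontqiu", "ooddl", "oosmcifwl", "oowcnf", "ooxm", "osq", "outrriep", "oznlrv", "vflwr", "vrs", "vv"
Leaf count: 18

18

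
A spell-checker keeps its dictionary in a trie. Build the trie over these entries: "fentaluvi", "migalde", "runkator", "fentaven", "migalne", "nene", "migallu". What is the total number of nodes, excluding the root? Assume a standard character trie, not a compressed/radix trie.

Trie structure (* marks end of a word):
(root)
├─ f
│  └─ e
│     └─ n
│        └─ t
│           └─ a
│              ├─ l
│              │  └─ u
│              │     └─ v
│              │        └─ i *
│              └─ v
│                 └─ e
│                    └─ n *
├─ m
│  └─ i
│     └─ g
│        └─ a
│           └─ l
│              ├─ d
│              │  └─ e *
│              ├─ l
│              │  └─ u *
│              └─ n
│                 └─ e *
├─ n
│  └─ e
│     └─ n
│        └─ e *
└─ r
   └─ u
      └─ n
         └─ k
            └─ a
               └─ t
                  └─ o
                     └─ r *
Counting every labelled node above: 35.

35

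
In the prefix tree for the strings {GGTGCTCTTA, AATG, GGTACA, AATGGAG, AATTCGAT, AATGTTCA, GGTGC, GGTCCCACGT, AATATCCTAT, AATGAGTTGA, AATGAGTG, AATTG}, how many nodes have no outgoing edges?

A leaf is a node with no children — equivalently, the end of a word that is not a proper prefix of any other stored word.
Those words: "AATATCCTAT", "AATGAGTG", "AATGAGTTGA", "AATGGAG", "AATGTTCA", "AATTCGAT", "AATTG", "GGTACA", "GGTCCCACGT", "GGTGCTCTTA"
Leaf count: 10

10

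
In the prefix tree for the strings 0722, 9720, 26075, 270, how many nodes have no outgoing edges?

4

Leaves are exactly the stored words that no other stored word extends.
Those words: "0722", "26075", "270", "9720"
Leaf count: 4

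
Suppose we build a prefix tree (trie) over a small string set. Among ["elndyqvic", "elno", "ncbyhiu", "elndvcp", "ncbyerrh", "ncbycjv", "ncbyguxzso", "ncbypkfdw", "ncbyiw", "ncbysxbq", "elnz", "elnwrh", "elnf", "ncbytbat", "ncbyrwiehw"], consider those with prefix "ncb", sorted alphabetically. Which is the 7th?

Words with prefix "ncb", in lexicographic order: "ncbycjv", "ncbyerrh", "ncbyguxzso", "ncbyhiu", "ncbyiw", "ncbypkfdw", "ncbyrwiehw", "ncbysxbq", "ncbytbat"
Position 7: ncbyrwiehw

ncbyrwiehw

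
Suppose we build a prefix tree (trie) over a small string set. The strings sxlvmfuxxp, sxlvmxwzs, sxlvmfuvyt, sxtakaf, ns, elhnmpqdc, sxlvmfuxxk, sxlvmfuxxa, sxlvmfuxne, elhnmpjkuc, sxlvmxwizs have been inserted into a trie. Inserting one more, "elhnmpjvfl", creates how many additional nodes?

3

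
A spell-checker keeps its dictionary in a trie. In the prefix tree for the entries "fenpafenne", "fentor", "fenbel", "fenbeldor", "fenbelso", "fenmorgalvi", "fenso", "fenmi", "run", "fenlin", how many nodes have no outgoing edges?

A leaf is a node with no children — equivalently, the end of a word that is not a proper prefix of any other stored word.
Those words: "fenbeldor", "fenbelso", "fenlin", "fenmi", "fenmorgalvi", "fenpafenne", "fenso", "fentor", "run"
Leaf count: 9

9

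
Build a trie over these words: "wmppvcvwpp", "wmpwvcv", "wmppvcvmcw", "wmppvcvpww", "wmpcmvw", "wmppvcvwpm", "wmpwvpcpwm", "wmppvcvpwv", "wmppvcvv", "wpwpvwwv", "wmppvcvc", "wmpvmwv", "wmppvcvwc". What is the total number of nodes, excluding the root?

Insert word by word; a character creates a node only if that edge doesn't already exist:
  "wmppvcvwpp" → 10 new (w, m, p, p, v, c, v, w, p, p)
  "wmpwvcv" → prefix "wmp" already present; 4 new (w, v, c, v)
  "wmppvcvmcw" → prefix "wmppvcv" already present; 3 new (m, c, w)
  "wmppvcvpww" → prefix "wmppvcv" already present; 3 new (p, w, w)
  "wmpcmvw" → prefix "wmp" already present; 4 new (c, m, v, w)
  "wmppvcvwpm" → prefix "wmppvcvwp" already present; 1 new (m)
  "wmpwvpcpwm" → prefix "wmpwv" already present; 5 new (p, c, p, w, m)
  "wmppvcvpwv" → prefix "wmppvcvpw" already present; 1 new (v)
  "wmppvcvv" → prefix "wmppvcv" already present; 1 new (v)
  "wpwpvwwv" → prefix "w" already present; 7 new (p, w, p, v, w, w, v)
  "wmppvcvc" → prefix "wmppvcv" already present; 1 new (c)
  "wmpvmwv" → prefix "wmp" already present; 4 new (v, m, w, v)
  "wmppvcvwc" → prefix "wmppvcvw" already present; 1 new (c)
Total nodes = 10 + 4 + 3 + 3 + 4 + 1 + 5 + 1 + 1 + 7 + 1 + 4 + 1 = 45

45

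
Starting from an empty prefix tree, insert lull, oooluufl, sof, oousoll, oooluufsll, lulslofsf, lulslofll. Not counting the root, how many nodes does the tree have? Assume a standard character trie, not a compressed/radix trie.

Count nodes per top-level branch (shared prefixes stored once):
  'l'-branch (lull, lulslofll, lulslofsf): 12 nodes
  'o'-branch (oooluufl, oooluufsll, oousoll): 16 nodes
  's'-branch (sof): 3 nodes
Sum: 31

31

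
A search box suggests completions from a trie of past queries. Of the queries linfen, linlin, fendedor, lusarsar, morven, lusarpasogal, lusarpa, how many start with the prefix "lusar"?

3

Walk to "lusar"; the words in its subtree are exactly those with that prefix.
Matches: "lusarpa", "lusarpasogal", "lusarsar"
Count: 3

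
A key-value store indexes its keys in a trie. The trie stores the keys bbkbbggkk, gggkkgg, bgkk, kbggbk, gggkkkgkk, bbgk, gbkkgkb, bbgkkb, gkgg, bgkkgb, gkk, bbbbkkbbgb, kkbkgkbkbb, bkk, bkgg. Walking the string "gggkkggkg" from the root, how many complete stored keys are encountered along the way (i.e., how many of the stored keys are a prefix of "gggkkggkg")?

Check each prefix of "gggkkggkg" against the stored set — each match is an end-marker on the path.
Prefixes of the query that are stored words: "gggkkgg"
Count: 1

1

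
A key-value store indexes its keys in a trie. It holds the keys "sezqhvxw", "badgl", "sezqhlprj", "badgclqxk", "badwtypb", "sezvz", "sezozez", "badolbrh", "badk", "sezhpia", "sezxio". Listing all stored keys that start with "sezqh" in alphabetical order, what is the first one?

sezqhlprj

Words with prefix "sezqh", in lexicographic order: "sezqhlprj", "sezqhvxw"
Position 1: sezqhlprj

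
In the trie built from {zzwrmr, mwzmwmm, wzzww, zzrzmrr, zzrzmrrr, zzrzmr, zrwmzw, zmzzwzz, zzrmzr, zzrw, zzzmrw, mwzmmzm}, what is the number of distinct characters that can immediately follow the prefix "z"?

Follow the path "z" to its node, then look at its outgoing edges.
Characters that immediately follow "z" among the stored strings: {m, r, z}.
That node has 3 child edges.

3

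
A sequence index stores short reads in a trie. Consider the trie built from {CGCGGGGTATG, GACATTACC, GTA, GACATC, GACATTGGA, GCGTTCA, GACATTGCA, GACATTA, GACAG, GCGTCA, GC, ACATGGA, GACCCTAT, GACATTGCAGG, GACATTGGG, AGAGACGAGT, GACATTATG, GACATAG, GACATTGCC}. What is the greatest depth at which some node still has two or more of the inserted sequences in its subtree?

Look for the deepest trie node that still has at least two words in its subtree.
"GACATTGCA" and "GACATTGCAGG" agree on "GACATTGCA" (9 characters) before diverging; nothing deeper is shared.
Longest shared-prefix length: 9

9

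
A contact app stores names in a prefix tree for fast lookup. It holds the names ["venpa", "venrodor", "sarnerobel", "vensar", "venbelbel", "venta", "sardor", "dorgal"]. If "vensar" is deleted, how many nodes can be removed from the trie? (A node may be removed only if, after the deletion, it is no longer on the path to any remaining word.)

Walk "vensar" from the leaf back toward the root, removing each node that no remaining word uses.
The suffix "sar" (3 nodes) is used only by "vensar"; the node for "ven" still has the child "p", so pruning stops there.
Nodes removed: 3

3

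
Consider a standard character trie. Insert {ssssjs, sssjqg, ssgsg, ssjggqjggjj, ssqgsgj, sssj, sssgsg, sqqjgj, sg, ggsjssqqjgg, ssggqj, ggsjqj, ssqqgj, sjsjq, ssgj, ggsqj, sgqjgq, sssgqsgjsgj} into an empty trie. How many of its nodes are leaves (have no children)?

16

A leaf is a node with no children — equivalently, the end of a word that is not a proper prefix of any other stored word.
Those words: "ggsjqj", "ggsjssqqjgg", "ggsqj", "sgqjgq", "sjsjq", "sqqjgj", "ssggqj", "ssgj", "ssgsg", "ssjggqjggjj", "ssqgsgj", "ssqqgj", "sssgqsgjsgj", "sssgsg", "sssjqg", "ssssjs"
Leaf count: 16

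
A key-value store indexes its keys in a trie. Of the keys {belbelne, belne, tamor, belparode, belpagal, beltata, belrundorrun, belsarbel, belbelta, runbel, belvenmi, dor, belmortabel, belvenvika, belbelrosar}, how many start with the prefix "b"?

12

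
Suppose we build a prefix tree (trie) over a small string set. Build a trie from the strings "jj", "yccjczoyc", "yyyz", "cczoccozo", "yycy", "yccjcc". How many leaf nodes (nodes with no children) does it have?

6

Leaves are exactly the stored words that no other stored word extends.
Those words: "cczoccozo", "jj", "yccjcc", "yccjczoyc", "yycy", "yyyz"
Leaf count: 6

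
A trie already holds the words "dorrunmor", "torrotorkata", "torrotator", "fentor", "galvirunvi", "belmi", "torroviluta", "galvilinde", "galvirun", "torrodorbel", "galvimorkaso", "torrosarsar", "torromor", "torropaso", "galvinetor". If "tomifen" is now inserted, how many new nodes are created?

The longest prefix of "tomifen" already in the trie is "to" (length 2).
Each of the 5 remaining characters creates one node.

5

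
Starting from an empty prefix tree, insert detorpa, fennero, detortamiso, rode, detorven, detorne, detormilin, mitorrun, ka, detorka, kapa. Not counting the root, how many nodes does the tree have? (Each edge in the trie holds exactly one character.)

48

Insert word by word; a character creates a node only if that edge doesn't already exist:
  "detorpa" → 7 new (d, e, t, o, r, p, a)
  "fennero" → 7 new (f, e, n, n, e, r, o)
  "detortamiso" → prefix "detor" already present; 6 new (t, a, m, i, s, o)
  "rode" → 4 new (r, o, d, e)
  "detorven" → prefix "detor" already present; 3 new (v, e, n)
  "detorne" → prefix "detor" already present; 2 new (n, e)
  "detormilin" → prefix "detor" already present; 5 new (m, i, l, i, n)
  "mitorrun" → 8 new (m, i, t, o, r, r, u, n)
  "ka" → 2 new (k, a)
  "detorka" → prefix "detor" already present; 2 new (k, a)
  "kapa" → prefix "ka" already present; 2 new (p, a)
Total nodes = 7 + 7 + 6 + 4 + 3 + 2 + 5 + 8 + 2 + 2 + 2 = 48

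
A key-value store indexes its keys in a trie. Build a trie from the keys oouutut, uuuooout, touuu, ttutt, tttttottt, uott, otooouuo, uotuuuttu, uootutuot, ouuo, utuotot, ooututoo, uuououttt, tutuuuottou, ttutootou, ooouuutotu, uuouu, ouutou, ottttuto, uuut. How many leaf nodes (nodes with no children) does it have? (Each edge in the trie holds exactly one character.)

20

A leaf is a node with no children — equivalently, the end of a word that is not a proper prefix of any other stored word.
Those words: "ooouuutotu", "ooututoo", "oouutut", "otooouuo", "ottttuto", "ouuo", "ouutou", "touuu", "tttttottt", "ttutootou", "ttutt", "tutuuuottou", "uootutuot", "uott", "uotuuuttu", "utuotot", "uuououttt", "uuouu", "uuuooout", "uuut"
Leaf count: 20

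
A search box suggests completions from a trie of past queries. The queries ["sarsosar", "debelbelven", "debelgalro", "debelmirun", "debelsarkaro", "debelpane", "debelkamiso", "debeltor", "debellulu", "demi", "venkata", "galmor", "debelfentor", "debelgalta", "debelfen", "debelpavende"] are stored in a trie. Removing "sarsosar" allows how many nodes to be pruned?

8

After clearing the end-marker at "sarsosar", prune upward until reaching a node still needed by another word.
No other word shares any prefix with "sarsosar", so all 8 of its nodes go.
Nodes removed: 8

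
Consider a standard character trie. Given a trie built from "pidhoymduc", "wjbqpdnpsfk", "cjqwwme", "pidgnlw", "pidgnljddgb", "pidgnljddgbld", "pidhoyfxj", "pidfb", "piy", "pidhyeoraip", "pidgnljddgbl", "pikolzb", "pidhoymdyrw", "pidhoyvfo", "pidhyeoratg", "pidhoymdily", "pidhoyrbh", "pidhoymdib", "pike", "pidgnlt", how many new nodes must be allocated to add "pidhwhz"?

3

Walking "pidhwhz" from the root, the first 4 characters ("pidh") follow existing edges; "w" is the first miss.
Each of the 3 remaining characters creates one node.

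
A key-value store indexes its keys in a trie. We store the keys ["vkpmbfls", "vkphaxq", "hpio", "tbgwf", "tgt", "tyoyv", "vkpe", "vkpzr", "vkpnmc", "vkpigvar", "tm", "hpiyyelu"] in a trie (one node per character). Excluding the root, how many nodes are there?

44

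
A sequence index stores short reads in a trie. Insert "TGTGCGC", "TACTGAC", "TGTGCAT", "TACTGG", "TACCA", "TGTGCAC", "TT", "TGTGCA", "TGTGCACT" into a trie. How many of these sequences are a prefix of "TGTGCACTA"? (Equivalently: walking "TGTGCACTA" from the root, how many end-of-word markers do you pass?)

Check each prefix of "TGTGCACTA" against the stored set — each match is an end-marker on the path.
Prefixes of the query that are stored words: "TGTGCA", "TGTGCAC", "TGTGCACT"
Count: 3

3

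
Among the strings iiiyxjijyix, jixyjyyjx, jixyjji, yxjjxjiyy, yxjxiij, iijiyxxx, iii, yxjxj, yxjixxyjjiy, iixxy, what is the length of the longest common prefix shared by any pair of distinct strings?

Equivalently: take the maximum, over all pairs, of their longest common prefix length.
e.g. "jixyjji" and "jixyjyyjx" share the prefix "jixyj" of length 5; no pair shares a longer one.
Longest shared-prefix length: 5

5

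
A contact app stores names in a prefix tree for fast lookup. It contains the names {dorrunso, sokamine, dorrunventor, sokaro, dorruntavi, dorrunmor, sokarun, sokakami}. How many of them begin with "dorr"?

4

Filter for entries beginning with "dorr":
Words under "dorr": dorrunmor, dorrunso, dorruntavi, dorrunventor
Count: 4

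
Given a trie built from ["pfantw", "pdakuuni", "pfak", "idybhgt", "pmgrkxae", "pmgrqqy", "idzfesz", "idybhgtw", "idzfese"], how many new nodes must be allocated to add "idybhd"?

1

The longest prefix of "idybhd" already in the trie is "idybh" (length 5).
So 6 − 5 = 1 new nodes.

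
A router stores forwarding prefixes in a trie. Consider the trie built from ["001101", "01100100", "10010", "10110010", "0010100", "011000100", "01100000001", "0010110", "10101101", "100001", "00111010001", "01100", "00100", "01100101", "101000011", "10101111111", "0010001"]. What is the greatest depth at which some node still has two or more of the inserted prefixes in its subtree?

7

The deepest shared node is where two words last agree before diverging.
"01100100" and "01100101" agree on "0110010" (7 characters) before diverging; nothing deeper is shared.
Longest shared-prefix length: 7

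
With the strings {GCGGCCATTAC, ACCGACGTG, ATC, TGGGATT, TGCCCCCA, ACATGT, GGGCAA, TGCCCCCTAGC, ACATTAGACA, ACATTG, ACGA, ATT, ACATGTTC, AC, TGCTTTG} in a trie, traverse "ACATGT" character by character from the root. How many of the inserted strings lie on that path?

Traverse "ACATGT" character by character; count nodes along the way that are marked as word ends.
Prefixes of the query that are stored words: "AC", "ACATGT"
Count: 2

2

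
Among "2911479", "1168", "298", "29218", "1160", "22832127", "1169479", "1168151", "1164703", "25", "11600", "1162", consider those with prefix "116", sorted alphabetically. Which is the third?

Filter for "116…" and sort: "1160", "11600", "1162", "1164703", "1168", "1168151", "1169479"
The 3rd is 1162.

1162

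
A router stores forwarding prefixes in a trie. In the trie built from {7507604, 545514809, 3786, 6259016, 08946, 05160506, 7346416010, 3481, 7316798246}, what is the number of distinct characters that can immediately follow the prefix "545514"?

Walk "545514" from the root, arriving at one node.
Distinct next characters after "545514": 8.
That node has 1 child edge.

1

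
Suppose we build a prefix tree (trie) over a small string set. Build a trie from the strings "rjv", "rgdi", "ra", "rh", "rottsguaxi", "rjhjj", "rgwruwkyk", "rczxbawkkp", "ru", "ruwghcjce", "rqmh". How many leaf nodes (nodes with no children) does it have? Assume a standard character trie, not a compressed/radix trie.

Leaves are exactly the stored words that no other stored word extends.
Those words: "ra", "rczxbawkkp", "rgdi", "rgwruwkyk", "rh", "rjhjj", "rjv", "rottsguaxi", "rqmh", "ruwghcjce"
Leaf count: 10

10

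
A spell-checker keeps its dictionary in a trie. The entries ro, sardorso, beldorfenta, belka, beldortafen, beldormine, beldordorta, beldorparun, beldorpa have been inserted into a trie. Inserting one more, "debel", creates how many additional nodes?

5

"debel" shares no prefix with any stored word, so all 5 characters open new nodes.
5 − 0 = 5 new nodes.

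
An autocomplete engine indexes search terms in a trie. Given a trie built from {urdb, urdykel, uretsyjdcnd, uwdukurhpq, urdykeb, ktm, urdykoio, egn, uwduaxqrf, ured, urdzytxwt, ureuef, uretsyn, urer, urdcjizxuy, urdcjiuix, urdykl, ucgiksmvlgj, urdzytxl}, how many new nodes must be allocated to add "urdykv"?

1

"urdyk" is already a path in the trie; the remaining "v" must be added.
New nodes needed: |"urdykv"| − 5 = 6 − 5 = 1.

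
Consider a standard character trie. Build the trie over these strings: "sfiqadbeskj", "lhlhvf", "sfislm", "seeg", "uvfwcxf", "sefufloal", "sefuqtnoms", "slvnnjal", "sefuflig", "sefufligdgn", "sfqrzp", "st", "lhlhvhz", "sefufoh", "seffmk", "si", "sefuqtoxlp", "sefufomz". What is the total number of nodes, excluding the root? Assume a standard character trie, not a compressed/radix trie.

74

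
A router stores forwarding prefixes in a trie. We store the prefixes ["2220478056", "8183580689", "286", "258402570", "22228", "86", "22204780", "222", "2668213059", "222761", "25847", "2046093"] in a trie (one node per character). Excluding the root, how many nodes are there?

52

Count nodes per top-level branch (shared prefixes stored once):
  '2'-branch (2046093, 222, 22204780, 2220478056, 22228, 222761, 258402570, 25847, 2668213059, 286): 41 nodes
  '8'-branch (8183580689, 86): 11 nodes
Sum: 52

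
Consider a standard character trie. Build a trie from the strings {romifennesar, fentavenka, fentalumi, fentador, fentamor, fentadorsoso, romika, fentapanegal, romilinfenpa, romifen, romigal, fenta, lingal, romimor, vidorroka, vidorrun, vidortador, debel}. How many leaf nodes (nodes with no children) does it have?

15

Leaves are exactly the stored words that no other stored word extends.
Those words: "debel", "fentadorsoso", "fentalumi", "fentamor", "fentapanegal", "fentavenka", "lingal", "romifennesar", "romigal", "romika", "romilinfenpa", "romimor", "vidorroka", "vidorrun", "vidortador"
Leaf count: 15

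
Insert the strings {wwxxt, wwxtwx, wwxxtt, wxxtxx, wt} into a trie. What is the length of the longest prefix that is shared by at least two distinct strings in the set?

5

The deepest shared node is where two words last agree before diverging.
e.g. "wwxxt" and "wwxxtt" share the prefix "wwxxt" of length 5; no pair shares a longer one.
Longest shared-prefix length: 5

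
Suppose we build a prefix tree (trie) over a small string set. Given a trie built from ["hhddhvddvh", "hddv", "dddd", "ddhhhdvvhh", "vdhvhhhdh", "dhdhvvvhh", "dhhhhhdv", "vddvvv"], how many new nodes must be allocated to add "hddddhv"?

4

The longest prefix of "hddddhv" already in the trie is "hdd" (length 3).
New nodes needed: |"hddddhv"| − 3 = 7 − 3 = 4.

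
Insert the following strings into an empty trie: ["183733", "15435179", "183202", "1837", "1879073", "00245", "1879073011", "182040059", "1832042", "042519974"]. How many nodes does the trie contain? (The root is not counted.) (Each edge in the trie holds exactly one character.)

Trace insertions, counting only characters that open a new branch:
  "183733" → 6 new (1, 8, 3, 7, 3, 3)
  "15435179" → prefix "1" already present; 7 new (5, 4, 3, 5, 1, 7, 9)
  "183202" → prefix "183" already present; 3 new (2, 0, 2)
  "1837" → prefix "1837" already present; 0 new (none)
  "1879073" → prefix "18" already present; 5 new (7, 9, 0, 7, 3)
  "00245" → 5 new (0, 0, 2, 4, 5)
  "1879073011" → prefix "1879073" already present; 3 new (0, 1, 1)
  "182040059" → prefix "18" already present; 7 new (2, 0, 4, 0, 0, 5, 9)
  "1832042" → prefix "18320" already present; 2 new (4, 2)
  "042519974" → prefix "0" already present; 8 new (4, 2, 5, 1, 9, 9, 7, 4)
Total nodes = 6 + 7 + 3 + 0 + 5 + 5 + 3 + 7 + 2 + 8 = 46

46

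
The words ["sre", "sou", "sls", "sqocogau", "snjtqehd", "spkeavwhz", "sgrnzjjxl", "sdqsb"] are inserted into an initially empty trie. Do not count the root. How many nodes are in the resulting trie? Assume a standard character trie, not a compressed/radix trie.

41

Count nodes per top-level branch (shared prefixes stored once):
  's'-branch (sdqsb, sgrnzjjxl, sls, snjtqehd, sou, spkeavwhz, sqocogau, sre): 41 nodes
Sum: 41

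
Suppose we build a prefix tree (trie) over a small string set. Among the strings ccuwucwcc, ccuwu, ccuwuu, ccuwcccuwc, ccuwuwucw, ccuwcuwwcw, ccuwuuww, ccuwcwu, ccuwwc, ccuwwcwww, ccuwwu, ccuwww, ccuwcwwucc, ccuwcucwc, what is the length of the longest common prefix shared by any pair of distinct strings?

6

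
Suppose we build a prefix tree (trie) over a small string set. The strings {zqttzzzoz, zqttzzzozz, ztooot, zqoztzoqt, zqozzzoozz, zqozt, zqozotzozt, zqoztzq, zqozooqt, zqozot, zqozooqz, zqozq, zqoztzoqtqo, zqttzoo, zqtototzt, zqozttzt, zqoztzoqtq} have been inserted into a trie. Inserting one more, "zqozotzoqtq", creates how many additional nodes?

Walking "zqozotzoqtq" from the root, the first 8 characters ("zqozotzo") follow existing edges; "q" is the first miss.
So 11 − 8 = 3 new nodes.

3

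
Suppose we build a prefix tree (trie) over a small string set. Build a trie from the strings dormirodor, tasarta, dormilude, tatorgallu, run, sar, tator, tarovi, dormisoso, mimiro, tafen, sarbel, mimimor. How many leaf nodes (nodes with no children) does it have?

Leaves are exactly the stored words that no other stored word extends.
Those words: "dormilude", "dormirodor", "dormisoso", "mimimor", "mimiro", "run", "sarbel", "tafen", "tarovi", "tasarta", "tatorgallu"
Leaf count: 11

11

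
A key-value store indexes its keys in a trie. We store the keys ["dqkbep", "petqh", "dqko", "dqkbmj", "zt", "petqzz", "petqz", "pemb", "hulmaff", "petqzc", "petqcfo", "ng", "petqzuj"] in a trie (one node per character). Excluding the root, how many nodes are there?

35

Trace insertions, counting only characters that open a new branch:
  "dqkbep" → 6 new (d, q, k, b, e, p)
  "petqh" → 5 new (p, e, t, q, h)
  "dqko" → prefix "dqk" already present; 1 new (o)
  "dqkbmj" → prefix "dqkb" already present; 2 new (m, j)
  "zt" → 2 new (z, t)
  "petqzz" → prefix "petq" already present; 2 new (z, z)
  "petqz" → prefix "petqz" already present; 0 new (none)
  "pemb" → prefix "pe" already present; 2 new (m, b)
  "hulmaff" → 7 new (h, u, l, m, a, f, f)
  "petqzc" → prefix "petqz" already present; 1 new (c)
  "petqcfo" → prefix "petq" already present; 3 new (c, f, o)
  "ng" → 2 new (n, g)
  "petqzuj" → prefix "petqz" already present; 2 new (u, j)
Total nodes = 6 + 5 + 1 + 2 + 2 + 2 + 0 + 2 + 7 + 1 + 3 + 2 + 2 = 35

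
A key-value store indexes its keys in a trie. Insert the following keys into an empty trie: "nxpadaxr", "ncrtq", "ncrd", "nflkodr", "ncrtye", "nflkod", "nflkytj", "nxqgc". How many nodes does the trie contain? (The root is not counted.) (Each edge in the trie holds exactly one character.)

27

Count nodes per top-level branch (shared prefixes stored once):
  'n'-branch (ncrd, ncrtq, ncrtye, nflkod, nflkodr, nflkytj, nxpadaxr, nxqgc): 27 nodes
Sum: 27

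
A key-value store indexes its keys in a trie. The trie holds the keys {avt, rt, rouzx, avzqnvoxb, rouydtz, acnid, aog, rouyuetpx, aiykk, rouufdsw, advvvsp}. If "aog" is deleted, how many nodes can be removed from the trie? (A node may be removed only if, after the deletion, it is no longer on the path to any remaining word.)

2

After clearing the end-marker at "aog", prune upward until reaching a node still needed by another word.
The suffix "og" (2 nodes) is used only by "aog"; the node for "a" still has the child "v", so pruning stops there.
Nodes removed: 2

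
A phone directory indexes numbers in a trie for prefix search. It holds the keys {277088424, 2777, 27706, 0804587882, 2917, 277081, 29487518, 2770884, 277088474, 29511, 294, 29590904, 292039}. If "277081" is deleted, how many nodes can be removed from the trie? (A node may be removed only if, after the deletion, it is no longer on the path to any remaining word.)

1

Walk "277081" from the leaf back toward the root, removing each node that no remaining word uses.
The suffix "1" (1 node) is used only by "277081"; the node for "27708" still has the child "8", so pruning stops there.
Nodes removed: 1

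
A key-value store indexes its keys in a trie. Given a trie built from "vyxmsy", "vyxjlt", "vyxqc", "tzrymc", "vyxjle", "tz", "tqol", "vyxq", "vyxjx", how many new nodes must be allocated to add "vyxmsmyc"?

Walking "vyxmsmyc" from the root, the first 5 characters ("vyxms") follow existing edges; "m" is the first miss.
New nodes needed: |"vyxmsmyc"| − 5 = 8 − 5 = 3.

3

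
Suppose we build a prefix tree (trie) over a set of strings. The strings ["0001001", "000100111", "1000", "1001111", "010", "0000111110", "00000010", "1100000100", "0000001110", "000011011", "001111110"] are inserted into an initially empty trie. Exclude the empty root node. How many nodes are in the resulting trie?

52

Trace insertions, counting only characters that open a new branch:
  "0001001" → 7 new (0, 0, 0, 1, 0, 0, 1)
  "000100111" → prefix "0001001" already present; 2 new (1, 1)
  "1000" → 4 new (1, 0, 0, 0)
  "1001111" → prefix "100" already present; 4 new (1, 1, 1, 1)
  "010" → prefix "0" already present; 2 new (1, 0)
  "0000111110" → prefix "000" already present; 7 new (0, 1, 1, 1, 1, 1, 0)
  "00000010" → prefix "0000" already present; 4 new (0, 0, 1, 0)
  "1100000100" → prefix "1" already present; 9 new (1, 0, 0, 0, 0, 0, 1, 0, 0)
  "0000001110" → prefix "0000001" already present; 3 new (1, 1, 0)
  "000011011" → prefix "000011" already present; 3 new (0, 1, 1)
  "001111110" → prefix "00" already present; 7 new (1, 1, 1, 1, 1, 1, 0)
Total nodes = 7 + 2 + 4 + 4 + 2 + 7 + 4 + 9 + 3 + 3 + 7 = 52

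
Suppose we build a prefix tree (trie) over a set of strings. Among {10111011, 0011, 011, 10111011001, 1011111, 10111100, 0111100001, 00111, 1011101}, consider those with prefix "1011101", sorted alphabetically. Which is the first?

DFS of the "1011101" subtree visits, in order: "1011101", "10111011", "10111011001"
Position 1: 1011101

1011101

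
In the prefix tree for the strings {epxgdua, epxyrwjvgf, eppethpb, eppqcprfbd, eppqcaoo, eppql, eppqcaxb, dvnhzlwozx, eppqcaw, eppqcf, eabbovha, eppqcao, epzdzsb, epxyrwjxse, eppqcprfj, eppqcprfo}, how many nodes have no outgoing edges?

A leaf is a node with no children — equivalently, the end of a word that is not a proper prefix of any other stored word.
Those words: "dvnhzlwozx", "eabbovha", "eppethpb", "eppqcaoo", "eppqcaw", "eppqcaxb", "eppqcf", "eppqcprfbd", "eppqcprfj", "eppqcprfo", "eppql", "epxgdua", "epxyrwjvgf", "epxyrwjxse", "epzdzsb"
Leaf count: 15

15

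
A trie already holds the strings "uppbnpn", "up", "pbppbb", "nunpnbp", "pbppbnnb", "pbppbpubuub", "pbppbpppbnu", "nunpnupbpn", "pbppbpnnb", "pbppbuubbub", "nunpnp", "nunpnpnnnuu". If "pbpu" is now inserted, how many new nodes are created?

1

Walking "pbpu" from the root, the first 3 characters ("pbp") follow existing edges; "u" is the first miss.
New nodes needed: |"pbpu"| − 3 = 4 − 3 = 1.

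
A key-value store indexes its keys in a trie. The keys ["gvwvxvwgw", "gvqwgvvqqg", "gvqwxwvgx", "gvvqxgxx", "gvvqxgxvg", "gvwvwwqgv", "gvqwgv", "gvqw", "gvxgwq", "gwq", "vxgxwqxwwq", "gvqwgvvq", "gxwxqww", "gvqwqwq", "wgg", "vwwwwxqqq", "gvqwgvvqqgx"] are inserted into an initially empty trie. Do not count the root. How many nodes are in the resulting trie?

72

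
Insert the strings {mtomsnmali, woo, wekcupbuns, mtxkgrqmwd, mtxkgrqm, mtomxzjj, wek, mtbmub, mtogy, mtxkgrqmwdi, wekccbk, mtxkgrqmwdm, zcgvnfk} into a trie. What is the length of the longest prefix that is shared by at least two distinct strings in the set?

10

Equivalently: take the maximum, over all pairs, of their longest common prefix length.
"mtxkgrqmwd" and "mtxkgrqmwdi" agree on "mtxkgrqmwd" (10 characters) before diverging; nothing deeper is shared.
Longest shared-prefix length: 10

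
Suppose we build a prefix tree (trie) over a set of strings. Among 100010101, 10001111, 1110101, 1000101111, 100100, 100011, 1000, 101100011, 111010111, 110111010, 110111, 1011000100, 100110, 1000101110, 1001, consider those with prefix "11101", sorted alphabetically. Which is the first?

1110101

Words with prefix "11101", in lexicographic order: "1110101", "111010111"
The 1st is 1110101.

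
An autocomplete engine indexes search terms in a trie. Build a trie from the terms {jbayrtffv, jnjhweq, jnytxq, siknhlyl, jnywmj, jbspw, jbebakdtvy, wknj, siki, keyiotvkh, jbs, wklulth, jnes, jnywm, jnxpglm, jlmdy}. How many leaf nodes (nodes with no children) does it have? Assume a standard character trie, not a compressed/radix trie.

14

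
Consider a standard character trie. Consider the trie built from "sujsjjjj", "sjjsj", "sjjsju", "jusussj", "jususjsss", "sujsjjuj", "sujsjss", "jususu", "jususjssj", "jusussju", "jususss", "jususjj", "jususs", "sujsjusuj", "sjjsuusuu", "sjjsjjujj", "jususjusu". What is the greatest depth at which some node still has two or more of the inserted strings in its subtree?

8

Look for the deepest trie node that still has at least two words in its subtree.
e.g. "jususjssj" and "jususjsss" share the prefix "jususjss" of length 8; no pair shares a longer one.
Longest shared-prefix length: 8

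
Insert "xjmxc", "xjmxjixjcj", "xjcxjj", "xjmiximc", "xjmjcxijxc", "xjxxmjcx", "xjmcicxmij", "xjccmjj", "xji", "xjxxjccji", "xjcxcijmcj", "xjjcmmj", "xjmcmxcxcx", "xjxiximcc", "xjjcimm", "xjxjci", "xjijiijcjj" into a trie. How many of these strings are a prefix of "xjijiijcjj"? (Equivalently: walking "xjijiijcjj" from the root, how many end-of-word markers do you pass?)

2

Walk "xjijiijcjj" from the root; an end-of-word marker is hit whenever a stored word is a prefix of "xjijiijcjj".
Prefixes of the query that are stored words: "xji", "xjijiijcjj"
Count: 2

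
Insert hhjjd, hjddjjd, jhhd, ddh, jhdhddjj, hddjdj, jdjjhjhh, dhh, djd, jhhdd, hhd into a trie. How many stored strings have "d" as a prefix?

3

Traverse to the node for "d", then collect every word in that subtree.
Matches: "ddh", "dhh", "djd"
Count: 3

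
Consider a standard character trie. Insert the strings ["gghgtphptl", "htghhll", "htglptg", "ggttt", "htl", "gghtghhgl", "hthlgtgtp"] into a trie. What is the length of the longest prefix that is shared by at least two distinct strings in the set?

Equivalently: take the maximum, over all pairs, of their longest common prefix length.
e.g. "gghgtphptl" and "gghtghhgl" share the prefix "ggh" of length 3; no pair shares a longer one.
Longest shared-prefix length: 3

3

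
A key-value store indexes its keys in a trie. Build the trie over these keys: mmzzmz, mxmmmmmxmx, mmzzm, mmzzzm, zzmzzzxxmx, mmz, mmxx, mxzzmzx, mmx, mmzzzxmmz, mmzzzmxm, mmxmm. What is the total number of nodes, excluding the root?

Trace insertions, counting only characters that open a new branch:
  "mmzzmz" → 6 new (m, m, z, z, m, z)
  "mxmmmmmxmx" → prefix "m" already present; 9 new (x, m, m, m, m, m, x, m, x)
  "mmzzm" → prefix "mmzzm" already present; 0 new (none)
  "mmzzzm" → prefix "mmzz" already present; 2 new (z, m)
  "zzmzzzxxmx" → 10 new (z, z, m, z, z, z, x, x, m, x)
  "mmz" → prefix "mmz" already present; 0 new (none)
  "mmxx" → prefix "mm" already present; 2 new (x, x)
  "mxzzmzx" → prefix "mx" already present; 5 new (z, z, m, z, x)
  "mmx" → prefix "mmx" already present; 0 new (none)
  "mmzzzxmmz" → prefix "mmzzz" already present; 4 new (x, m, m, z)
  "mmzzzmxm" → prefix "mmzzzm" already present; 2 new (x, m)
  "mmxmm" → prefix "mmx" already present; 2 new (m, m)
Total nodes = 6 + 9 + 0 + 2 + 10 + 0 + 2 + 5 + 0 + 4 + 2 + 2 = 42

42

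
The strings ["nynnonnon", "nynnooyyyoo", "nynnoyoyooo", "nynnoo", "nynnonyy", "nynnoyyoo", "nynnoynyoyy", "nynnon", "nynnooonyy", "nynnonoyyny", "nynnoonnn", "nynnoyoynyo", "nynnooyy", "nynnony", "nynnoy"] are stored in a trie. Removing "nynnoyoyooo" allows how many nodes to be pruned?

3

A node on "nynnoyoyooo"'s path can go only if nothing else ends at it or branches off below it.
The suffix "ooo" (3 nodes) is used only by "nynnoyoyooo"; the node for "nynnoyoy" still has the child "n", so pruning stops there.
Nodes removed: 3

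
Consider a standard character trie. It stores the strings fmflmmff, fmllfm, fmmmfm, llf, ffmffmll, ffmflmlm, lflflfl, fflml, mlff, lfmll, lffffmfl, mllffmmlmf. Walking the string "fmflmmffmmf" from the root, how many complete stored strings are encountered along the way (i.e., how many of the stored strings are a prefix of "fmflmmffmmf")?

1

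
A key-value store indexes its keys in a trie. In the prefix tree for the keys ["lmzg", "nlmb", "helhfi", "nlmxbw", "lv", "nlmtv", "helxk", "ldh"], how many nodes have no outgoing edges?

A leaf is a node with no children — equivalently, the end of a word that is not a proper prefix of any other stored word.
Those words: "helhfi", "helxk", "ldh", "lmzg", "lv", "nlmb", "nlmtv", "nlmxbw"
Leaf count: 8

8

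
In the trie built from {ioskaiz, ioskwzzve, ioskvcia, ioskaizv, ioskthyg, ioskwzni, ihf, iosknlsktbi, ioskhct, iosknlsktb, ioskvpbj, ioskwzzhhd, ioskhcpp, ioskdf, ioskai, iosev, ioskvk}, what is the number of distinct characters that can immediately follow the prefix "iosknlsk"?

1

The children of the "iosknlsk" node are the distinct next characters among strings starting with "iosknlsk".
Characters that immediately follow "iosknlsk" among the stored strings: {t}.
That node has 1 child edge.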